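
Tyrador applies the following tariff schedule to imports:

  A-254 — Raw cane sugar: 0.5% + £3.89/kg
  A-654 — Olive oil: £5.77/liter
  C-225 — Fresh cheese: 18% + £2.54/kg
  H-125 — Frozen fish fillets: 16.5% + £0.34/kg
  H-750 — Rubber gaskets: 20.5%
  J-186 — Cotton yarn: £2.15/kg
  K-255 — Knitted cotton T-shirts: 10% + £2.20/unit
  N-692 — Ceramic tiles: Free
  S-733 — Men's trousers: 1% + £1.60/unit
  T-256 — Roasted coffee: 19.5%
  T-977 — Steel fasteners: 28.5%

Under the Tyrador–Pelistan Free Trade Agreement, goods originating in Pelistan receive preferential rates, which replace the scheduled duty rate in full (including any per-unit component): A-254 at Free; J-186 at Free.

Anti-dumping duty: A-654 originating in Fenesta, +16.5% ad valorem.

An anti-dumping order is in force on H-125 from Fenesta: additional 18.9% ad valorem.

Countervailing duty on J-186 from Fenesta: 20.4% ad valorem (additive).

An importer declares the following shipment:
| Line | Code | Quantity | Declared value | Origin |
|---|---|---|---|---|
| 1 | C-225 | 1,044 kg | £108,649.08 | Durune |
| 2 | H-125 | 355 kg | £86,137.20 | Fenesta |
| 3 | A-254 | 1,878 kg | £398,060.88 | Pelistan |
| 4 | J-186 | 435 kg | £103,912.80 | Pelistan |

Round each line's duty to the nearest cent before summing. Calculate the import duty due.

Line 1 (C-225, Durune, 1,044 kg, £108,649.08):
Base rate for C-225 is 18% + £2.54/kg.
Duty = £108,649.08 × 18% + 1,044 × £2.54 = £22,208.59.
Line 2 (H-125, Fenesta, 355 kg, £86,137.20):
Base rate for H-125 is 16.5% + £0.34/kg.
Additional duty on H-125 from Fenesta: +18.9%. Applied ad valorem rate: 16.5% + 18.9% = 35.4%.
Duty = £86,137.20 × 35.4% + 355 × £0.34 = £30,613.27.
Line 3 (A-254, Pelistan, 1,878 kg, £398,060.88):
Base rate for A-254 is 0.5% + £3.89/kg.
Origin Pelistan qualifies under the Tyrador–Pelistan agreement and A-254 is covered: preferential rate Free applies instead.
Duty = £398,060.88 × 0% = £0.00.
Line 4 (J-186, Pelistan, 435 kg, £103,912.80):
Base rate for J-186 is £2.15/kg.
Origin Pelistan qualifies under the Tyrador–Pelistan agreement and J-186 is covered: preferential rate Free applies instead.
The additional-duty order on J-186 targets Fenesta, not Pelistan; it does not apply.
Duty = £103,912.80 × 0% = £0.00.
Total = £22,208.59 + £30,613.27 + £0.00 + £0.00 = £52,821.86.

£52,821.86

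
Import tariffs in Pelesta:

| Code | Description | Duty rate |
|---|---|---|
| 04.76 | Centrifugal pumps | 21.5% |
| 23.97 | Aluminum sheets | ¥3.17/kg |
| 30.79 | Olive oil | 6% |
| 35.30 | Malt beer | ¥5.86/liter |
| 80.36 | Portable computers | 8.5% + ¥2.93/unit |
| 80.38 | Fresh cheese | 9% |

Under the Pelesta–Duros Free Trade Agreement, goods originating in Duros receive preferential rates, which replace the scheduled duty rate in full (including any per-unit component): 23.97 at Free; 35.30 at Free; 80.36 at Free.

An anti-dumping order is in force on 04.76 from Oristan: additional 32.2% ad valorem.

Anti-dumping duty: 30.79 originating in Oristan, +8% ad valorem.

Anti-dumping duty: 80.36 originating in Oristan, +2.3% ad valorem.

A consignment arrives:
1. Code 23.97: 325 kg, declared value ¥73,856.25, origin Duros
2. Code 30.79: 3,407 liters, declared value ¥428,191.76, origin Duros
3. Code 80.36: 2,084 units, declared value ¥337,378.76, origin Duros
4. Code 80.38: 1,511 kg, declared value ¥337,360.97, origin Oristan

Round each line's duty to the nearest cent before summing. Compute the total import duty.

Line 1 (23.97, Duros, 325 kg, ¥73,856.25):
Base rate for 23.97 is ¥3.17/kg.
Origin Duros qualifies under the Pelesta–Duros agreement and 23.97 is covered: preferential rate Free applies instead.
Duty = ¥73,856.25 × 0% = ¥0.00.
Line 2 (30.79, Duros, 3,407 liters, ¥428,191.76):
Base rate for 30.79 is 6%.
Origin Duros is the FTA partner but 30.79 is not on the preference list; base rate stands.
The additional-duty order on 30.79 targets Oristan, not Duros; it does not apply.
Duty = ¥428,191.76 × 6% = ¥25,691.51.
Line 3 (80.36, Duros, 2,084 units, ¥337,378.76):
Base rate for 80.36 is 8.5% + ¥2.93/unit.
Origin Duros qualifies under the Pelesta–Duros agreement and 80.36 is covered: preferential rate Free applies instead.
The additional-duty order on 80.36 targets Oristan, not Duros; it does not apply.
Duty = ¥337,378.76 × 0% = ¥0.00.
Line 4 (80.38, Oristan, 1,511 kg, ¥337,360.97):
Base rate for 80.38 is 9%.
Duty = ¥337,360.97 × 9% = ¥30,362.49.
Total = ¥0.00 + ¥25,691.51 + ¥0.00 + ¥30,362.49 = ¥56,054.00.

¥56,054.00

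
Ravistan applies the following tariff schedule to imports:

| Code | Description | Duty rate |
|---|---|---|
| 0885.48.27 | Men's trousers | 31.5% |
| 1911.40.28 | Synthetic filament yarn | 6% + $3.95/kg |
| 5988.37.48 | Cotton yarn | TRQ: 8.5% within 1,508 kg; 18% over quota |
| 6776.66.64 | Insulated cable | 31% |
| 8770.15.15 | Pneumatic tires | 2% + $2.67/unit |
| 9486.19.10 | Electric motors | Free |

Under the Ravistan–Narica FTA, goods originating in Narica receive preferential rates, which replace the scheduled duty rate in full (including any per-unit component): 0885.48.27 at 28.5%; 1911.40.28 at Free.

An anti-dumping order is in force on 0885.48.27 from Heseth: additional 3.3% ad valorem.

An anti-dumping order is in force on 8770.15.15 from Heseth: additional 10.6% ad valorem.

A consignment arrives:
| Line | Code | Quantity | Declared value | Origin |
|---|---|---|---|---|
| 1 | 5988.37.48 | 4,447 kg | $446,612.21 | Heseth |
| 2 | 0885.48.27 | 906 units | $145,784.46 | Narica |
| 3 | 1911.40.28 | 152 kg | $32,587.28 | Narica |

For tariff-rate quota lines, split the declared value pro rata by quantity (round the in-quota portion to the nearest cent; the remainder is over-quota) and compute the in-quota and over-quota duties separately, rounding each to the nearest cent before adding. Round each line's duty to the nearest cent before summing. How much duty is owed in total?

$107,551.17

Line 1 (5988.37.48, Heseth, 4,447 kg, $446,612.21):
Code 5988.37.48 is under a tariff-rate quota (threshold 1,508 kg). In-quota: 1,508 kg at 8.5%; over-quota: 2,939 kg at 18%.
Pro-rata value split: in-quota = $446,612.21 × 1,508/4,447 = $151,448.44; over-quota = $446,612.21 − $151,448.44 = $295,163.77.
In-quota duty = $151,448.44 × 8.5% = $12,873.12. Over-quota duty = $295,163.77 × 18% = $53,129.48.
Line duty = $12,873.12 + $53,129.48 = $66,002.60.
Line 2 (0885.48.27, Narica, 906 units, $145,784.46):
Base rate for 0885.48.27 is 31.5%.
Origin Narica qualifies under the Ravistan–Narica agreement and 0885.48.27 is covered: preferential rate 28.5% applies instead.
The additional-duty order on 0885.48.27 targets Heseth, not Narica; it does not apply.
Duty = $145,784.46 × 28.5% = $41,548.57.
Line 3 (1911.40.28, Narica, 152 kg, $32,587.28):
Base rate for 1911.40.28 is 6% + $3.95/kg.
Origin Narica qualifies under the Ravistan–Narica agreement and 1911.40.28 is covered: preferential rate Free applies instead.
Duty = $32,587.28 × 0% = $0.00.
Total = $66,002.60 + $41,548.57 + $0.00 = $107,551.17.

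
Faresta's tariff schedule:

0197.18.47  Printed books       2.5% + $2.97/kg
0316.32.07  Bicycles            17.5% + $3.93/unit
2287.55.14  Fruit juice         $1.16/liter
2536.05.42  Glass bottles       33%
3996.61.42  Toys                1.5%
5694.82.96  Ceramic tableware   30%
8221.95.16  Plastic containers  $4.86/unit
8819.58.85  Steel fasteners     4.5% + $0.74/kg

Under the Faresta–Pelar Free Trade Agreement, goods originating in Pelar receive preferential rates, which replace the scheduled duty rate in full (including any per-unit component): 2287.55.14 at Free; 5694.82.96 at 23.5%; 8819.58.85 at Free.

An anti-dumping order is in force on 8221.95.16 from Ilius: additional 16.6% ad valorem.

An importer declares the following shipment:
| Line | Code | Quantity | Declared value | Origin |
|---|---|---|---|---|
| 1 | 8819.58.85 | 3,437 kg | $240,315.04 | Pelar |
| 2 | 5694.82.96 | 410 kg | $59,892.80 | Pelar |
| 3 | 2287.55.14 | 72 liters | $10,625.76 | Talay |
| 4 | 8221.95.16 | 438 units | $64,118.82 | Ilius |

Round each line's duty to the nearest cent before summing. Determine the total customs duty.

Line 1 (8819.58.85, Pelar, 3,437 kg, $240,315.04):
Base rate for 8819.58.85 is 4.5% + $0.74/kg.
Origin Pelar qualifies under the Faresta–Pelar agreement and 8819.58.85 is covered: preferential rate Free applies instead.
Duty = $240,315.04 × 0% = $0.00.
Line 2 (5694.82.96, Pelar, 410 kg, $59,892.80):
Base rate for 5694.82.96 is 30%.
Origin Pelar qualifies under the Faresta–Pelar agreement and 5694.82.96 is covered: preferential rate 23.5% applies instead.
Duty = $59,892.80 × 23.5% = $14,074.81.
Line 3 (2287.55.14, Talay, 72 liters, $10,625.76):
Base rate for 2287.55.14 is $1.16/liter.
2287.55.14 has an FTA preferential rate, but origin Talay is not Pelar; base rate stands.
Duty = 72 × $1.16 = $83.52.
Line 4 (8221.95.16, Ilius, 438 units, $64,118.82):
Base rate for 8221.95.16 is $4.86/unit.
Additional duty on 8221.95.16 from Ilius: +16.6% ad valorem. Applied ad valorem rate = 16.6%.
Duty = $64,118.82 × 16.6% + 438 × $4.86 = $12,772.40.
Total = $0.00 + $14,074.81 + $83.52 + $12,772.40 = $26,930.73.

$26,930.73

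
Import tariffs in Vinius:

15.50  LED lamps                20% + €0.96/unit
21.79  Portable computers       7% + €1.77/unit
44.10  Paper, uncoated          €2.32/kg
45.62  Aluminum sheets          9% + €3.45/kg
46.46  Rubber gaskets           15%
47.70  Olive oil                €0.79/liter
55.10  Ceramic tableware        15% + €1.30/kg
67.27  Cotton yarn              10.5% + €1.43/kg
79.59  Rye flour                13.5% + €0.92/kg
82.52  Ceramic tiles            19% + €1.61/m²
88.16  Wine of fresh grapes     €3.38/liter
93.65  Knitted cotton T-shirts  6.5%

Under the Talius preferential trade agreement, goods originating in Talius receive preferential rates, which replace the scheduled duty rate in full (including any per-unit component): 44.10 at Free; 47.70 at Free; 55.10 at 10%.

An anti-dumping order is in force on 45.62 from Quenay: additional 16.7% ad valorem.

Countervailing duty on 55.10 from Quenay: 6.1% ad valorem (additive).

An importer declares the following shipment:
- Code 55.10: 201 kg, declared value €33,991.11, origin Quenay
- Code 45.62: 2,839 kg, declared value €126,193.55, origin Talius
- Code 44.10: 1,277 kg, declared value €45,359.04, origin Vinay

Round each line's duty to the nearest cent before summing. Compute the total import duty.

€31,548.03

Line 1 (55.10, Quenay, 201 kg, €33,991.11):
Base rate for 55.10 is 15% + €1.30/kg.
55.10 has an FTA preferential rate, but origin Quenay is not Talius; base rate stands.
Additional duty on 55.10 from Quenay: +6.1%. Applied ad valorem rate: 15% + 6.1% = 21.1%.
Duty = €33,991.11 × 21.1% + 201 × €1.30 = €7,433.42.
Line 2 (45.62, Talius, 2,839 kg, €126,193.55):
Base rate for 45.62 is 9% + €3.45/kg.
Origin Talius is the FTA partner but 45.62 is not on the preference list; base rate stands.
The additional-duty order on 45.62 targets Quenay, not Talius; it does not apply.
Duty = €126,193.55 × 9% + 2,839 × €3.45 = €21,151.97.
Line 3 (44.10, Vinay, 1,277 kg, €45,359.04):
Base rate for 44.10 is €2.32/kg.
44.10 has an FTA preferential rate, but origin Vinay is not Talius; base rate stands.
Duty = 1,277 × €2.32 = €2,962.64.
Total = €7,433.42 + €21,151.97 + €2,962.64 = €31,548.03.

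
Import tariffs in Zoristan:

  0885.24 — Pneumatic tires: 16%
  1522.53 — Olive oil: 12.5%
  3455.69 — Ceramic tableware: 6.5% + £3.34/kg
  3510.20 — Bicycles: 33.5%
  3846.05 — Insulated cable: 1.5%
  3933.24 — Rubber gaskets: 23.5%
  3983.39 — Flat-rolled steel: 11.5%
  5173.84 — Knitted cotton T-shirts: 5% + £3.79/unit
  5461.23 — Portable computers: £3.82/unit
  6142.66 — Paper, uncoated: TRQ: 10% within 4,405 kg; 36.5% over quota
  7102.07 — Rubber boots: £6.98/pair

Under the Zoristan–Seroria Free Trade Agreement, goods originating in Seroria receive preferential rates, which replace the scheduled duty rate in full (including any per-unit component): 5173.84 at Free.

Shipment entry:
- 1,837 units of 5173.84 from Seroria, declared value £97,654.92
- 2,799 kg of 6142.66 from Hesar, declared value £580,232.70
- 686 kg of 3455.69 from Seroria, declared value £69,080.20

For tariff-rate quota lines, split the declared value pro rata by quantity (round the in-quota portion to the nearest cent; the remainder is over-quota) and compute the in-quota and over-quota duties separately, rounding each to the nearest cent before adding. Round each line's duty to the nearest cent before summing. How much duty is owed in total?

£64,804.72

Line 1 (5173.84, Seroria, 1,837 units, £97,654.92):
Base rate for 5173.84 is 5% + £3.79/unit.
Origin Seroria qualifies under the Zoristan–Seroria agreement and 5173.84 is covered: preferential rate Free applies instead.
Duty = £97,654.92 × 0% = £0.00.
Line 2 (6142.66, Hesar, 2,799 kg, £580,232.70):
Code 6142.66 is under a tariff-rate quota (threshold 4,405 kg). Quantity 2,799 kg is within the quota, so the in-quota rate 10% applies to the full value.
Duty = £580,232.70 × 10% = £58,023.27.
Line 3 (3455.69, Seroria, 686 kg, £69,080.20):
Base rate for 3455.69 is 6.5% + £3.34/kg.
Origin Seroria is the FTA partner but 3455.69 is not on the preference list; base rate stands.
Duty = £69,080.20 × 6.5% + 686 × £3.34 = £6,781.45.
Total = £0.00 + £58,023.27 + £6,781.45 = £64,804.72.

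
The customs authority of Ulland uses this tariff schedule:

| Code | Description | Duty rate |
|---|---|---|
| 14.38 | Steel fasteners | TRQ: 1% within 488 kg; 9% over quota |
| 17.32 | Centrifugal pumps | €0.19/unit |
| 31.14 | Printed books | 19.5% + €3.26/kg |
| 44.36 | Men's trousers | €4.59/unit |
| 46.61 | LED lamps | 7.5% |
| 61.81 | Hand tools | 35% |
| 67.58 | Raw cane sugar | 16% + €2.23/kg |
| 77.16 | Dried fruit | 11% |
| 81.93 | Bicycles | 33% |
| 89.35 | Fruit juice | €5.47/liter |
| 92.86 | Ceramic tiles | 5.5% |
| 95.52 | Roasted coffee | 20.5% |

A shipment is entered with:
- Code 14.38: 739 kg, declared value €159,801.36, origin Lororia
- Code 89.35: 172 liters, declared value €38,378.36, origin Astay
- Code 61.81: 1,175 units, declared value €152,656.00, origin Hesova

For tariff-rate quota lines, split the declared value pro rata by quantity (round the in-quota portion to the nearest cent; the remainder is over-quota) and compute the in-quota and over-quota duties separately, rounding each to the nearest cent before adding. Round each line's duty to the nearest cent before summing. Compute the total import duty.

Line 1 (14.38, Lororia, 739 kg, €159,801.36):
Code 14.38 is under a tariff-rate quota (threshold 488 kg). In-quota: 488 kg at 1%; over-quota: 251 kg at 9%.
Pro-rata value split: in-quota = €159,801.36 × 488/739 = €105,525.12; over-quota = €159,801.36 − €105,525.12 = €54,276.24.
In-quota duty = €105,525.12 × 1% = €1,055.25. Over-quota duty = €54,276.24 × 9% = €4,884.86.
Line duty = €1,055.25 + €4,884.86 = €5,940.11.
Line 2 (89.35, Astay, 172 liters, €38,378.36):
Base rate for 89.35 is €5.47/liter.
Duty = 172 × €5.47 = €940.84.
Line 3 (61.81, Hesova, 1,175 units, €152,656.00):
Base rate for 61.81 is 35%.
Duty = €152,656.00 × 35% = €53,429.60.
Total = €5,940.11 + €940.84 + €53,429.60 = €60,310.55.

€60,310.55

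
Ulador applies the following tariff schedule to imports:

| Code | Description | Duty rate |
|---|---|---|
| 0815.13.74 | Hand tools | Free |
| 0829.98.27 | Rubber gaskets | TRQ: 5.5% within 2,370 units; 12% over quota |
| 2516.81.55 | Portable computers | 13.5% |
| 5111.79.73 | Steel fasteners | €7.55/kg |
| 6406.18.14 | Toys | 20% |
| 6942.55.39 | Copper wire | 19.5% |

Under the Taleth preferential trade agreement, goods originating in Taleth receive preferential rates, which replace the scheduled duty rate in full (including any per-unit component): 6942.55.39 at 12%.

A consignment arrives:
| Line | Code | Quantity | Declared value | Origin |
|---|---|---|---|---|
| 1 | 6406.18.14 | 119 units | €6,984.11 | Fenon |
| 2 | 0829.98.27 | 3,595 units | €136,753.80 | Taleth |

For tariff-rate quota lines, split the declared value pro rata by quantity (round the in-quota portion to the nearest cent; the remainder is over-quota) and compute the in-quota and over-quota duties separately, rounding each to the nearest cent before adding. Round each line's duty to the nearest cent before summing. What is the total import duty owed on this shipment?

€11,947.21

Line 1 (6406.18.14, Fenon, 119 units, €6,984.11):
Base rate for 6406.18.14 is 20%.
Duty = €6,984.11 × 20% = €1,396.82.
Line 2 (0829.98.27, Taleth, 3,595 units, €136,753.80):
Code 0829.98.27 is under a tariff-rate quota (threshold 2,370 units). In-quota: 2,370 units at 5.5%; over-quota: 1,225 units at 12%.
Pro-rata value split: in-quota = €136,753.80 × 2,370/3,595 = €90,154.80; over-quota = €136,753.80 − €90,154.80 = €46,599.00.
In-quota duty = €90,154.80 × 5.5% = €4,958.51. Over-quota duty = €46,599.00 × 12% = €5,591.88.
Line duty = €4,958.51 + €5,591.88 = €10,550.39.
Total = €1,396.82 + €10,550.39 = €11,947.21.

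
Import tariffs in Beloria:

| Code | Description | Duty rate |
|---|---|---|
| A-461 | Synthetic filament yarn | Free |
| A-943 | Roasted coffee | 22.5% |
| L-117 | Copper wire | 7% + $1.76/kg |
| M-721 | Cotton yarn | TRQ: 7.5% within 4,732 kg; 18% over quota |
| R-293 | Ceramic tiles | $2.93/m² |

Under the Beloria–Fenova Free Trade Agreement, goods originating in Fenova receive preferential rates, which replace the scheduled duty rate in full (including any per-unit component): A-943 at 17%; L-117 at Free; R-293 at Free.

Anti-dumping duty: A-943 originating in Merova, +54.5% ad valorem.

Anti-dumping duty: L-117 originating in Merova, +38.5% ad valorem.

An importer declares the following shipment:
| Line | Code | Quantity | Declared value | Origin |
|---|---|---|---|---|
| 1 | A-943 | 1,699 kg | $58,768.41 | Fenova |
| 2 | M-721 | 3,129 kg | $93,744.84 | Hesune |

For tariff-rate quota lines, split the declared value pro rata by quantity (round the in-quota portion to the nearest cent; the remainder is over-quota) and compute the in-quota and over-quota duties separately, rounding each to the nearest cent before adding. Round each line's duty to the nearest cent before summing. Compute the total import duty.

Line 1 (A-943, Fenova, 1,699 kg, $58,768.41):
Base rate for A-943 is 22.5%.
Origin Fenova qualifies under the Beloria–Fenova agreement and A-943 is covered: preferential rate 17% applies instead.
The additional-duty order on A-943 targets Merova, not Fenova; it does not apply.
Duty = $58,768.41 × 17% = $9,990.63.
Line 2 (M-721, Hesune, 3,129 kg, $93,744.84):
Code M-721 is under a tariff-rate quota (threshold 4,732 kg). Quantity 3,129 kg is within the quota, so the in-quota rate 7.5% applies to the full value.
Duty = $93,744.84 × 7.5% = $7,030.86.
Total = $9,990.63 + $7,030.86 = $17,021.49.

$17,021.49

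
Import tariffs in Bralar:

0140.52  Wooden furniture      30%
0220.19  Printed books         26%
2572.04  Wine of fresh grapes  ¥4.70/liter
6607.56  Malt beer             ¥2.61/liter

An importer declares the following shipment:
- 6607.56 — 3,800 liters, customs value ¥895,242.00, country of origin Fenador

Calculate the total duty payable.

Line 1 (6607.56, Fenador, 3,800 liters, ¥895,242.00):
Base rate for 6607.56 is ¥2.61/liter.
Duty = 3,800 × ¥2.61 = ¥9,918.00.

¥9,918.00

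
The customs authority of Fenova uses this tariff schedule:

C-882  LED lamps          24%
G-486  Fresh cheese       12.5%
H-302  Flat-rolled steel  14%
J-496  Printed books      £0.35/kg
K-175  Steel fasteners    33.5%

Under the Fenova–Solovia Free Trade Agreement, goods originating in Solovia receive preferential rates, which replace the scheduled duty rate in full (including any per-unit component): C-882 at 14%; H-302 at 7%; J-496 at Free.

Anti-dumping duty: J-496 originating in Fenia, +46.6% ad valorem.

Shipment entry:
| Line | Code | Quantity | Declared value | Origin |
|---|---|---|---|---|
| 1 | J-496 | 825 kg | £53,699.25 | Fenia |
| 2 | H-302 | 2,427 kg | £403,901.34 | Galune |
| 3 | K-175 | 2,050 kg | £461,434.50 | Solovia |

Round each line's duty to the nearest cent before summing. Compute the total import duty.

Line 1 (J-496, Fenia, 825 kg, £53,699.25):
Base rate for J-496 is £0.35/kg.
J-496 has an FTA preferential rate, but origin Fenia is not Solovia; base rate stands.
Additional duty on J-496 from Fenia: +46.6% ad valorem. Applied ad valorem rate = 46.6%.
Duty = £53,699.25 × 46.6% + 825 × £0.35 = £25,312.60.
Line 2 (H-302, Galune, 2,427 kg, £403,901.34):
Base rate for H-302 is 14%.
H-302 has an FTA preferential rate, but origin Galune is not Solovia; base rate stands.
Duty = £403,901.34 × 14% = £56,546.19.
Line 3 (K-175, Solovia, 2,050 kg, £461,434.50):
Base rate for K-175 is 33.5%.
Origin Solovia is the FTA partner but K-175 is not on the preference list; base rate stands.
Duty = £461,434.50 × 33.5% = £154,580.56.
Total = £25,312.60 + £56,546.19 + £154,580.56 = £236,439.35.

£236,439.35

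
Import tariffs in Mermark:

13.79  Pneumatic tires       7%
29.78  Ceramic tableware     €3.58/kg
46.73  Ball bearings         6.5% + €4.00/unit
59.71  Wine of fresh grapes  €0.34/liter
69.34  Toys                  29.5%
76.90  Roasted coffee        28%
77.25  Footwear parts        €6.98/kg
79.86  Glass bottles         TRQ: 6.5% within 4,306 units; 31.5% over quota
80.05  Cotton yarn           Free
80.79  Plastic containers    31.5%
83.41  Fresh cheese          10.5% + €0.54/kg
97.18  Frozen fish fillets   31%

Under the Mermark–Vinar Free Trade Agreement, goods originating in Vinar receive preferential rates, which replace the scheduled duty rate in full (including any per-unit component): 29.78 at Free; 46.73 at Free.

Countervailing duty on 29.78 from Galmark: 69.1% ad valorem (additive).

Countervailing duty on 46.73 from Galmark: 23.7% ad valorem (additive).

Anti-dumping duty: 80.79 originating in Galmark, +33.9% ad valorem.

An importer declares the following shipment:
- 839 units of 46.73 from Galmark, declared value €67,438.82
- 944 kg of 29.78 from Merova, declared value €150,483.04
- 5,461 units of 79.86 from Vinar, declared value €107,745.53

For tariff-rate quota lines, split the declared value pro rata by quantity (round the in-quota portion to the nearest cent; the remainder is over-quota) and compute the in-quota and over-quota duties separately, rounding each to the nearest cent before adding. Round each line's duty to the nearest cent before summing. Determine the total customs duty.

€39,802.54

Line 1 (46.73, Galmark, 839 units, €67,438.82):
Base rate for 46.73 is 6.5% + €4.00/unit.
46.73 has an FTA preferential rate, but origin Galmark is not Vinar; base rate stands.
Additional duty on 46.73 from Galmark: +23.7%. Applied ad valorem rate: 6.5% + 23.7% = 30.2%.
Duty = €67,438.82 × 30.2% + 839 × €4.00 = €23,722.52.
Line 2 (29.78, Merova, 944 kg, €150,483.04):
Base rate for 29.78 is €3.58/kg.
29.78 has an FTA preferential rate, but origin Merova is not Vinar; base rate stands.
The additional-duty order on 29.78 targets Galmark, not Merova; it does not apply.
Duty = 944 × €3.58 = €3,379.52.
Line 3 (79.86, Vinar, 5,461 units, €107,745.53):
Code 79.86 is under a tariff-rate quota (threshold 4,306 units). In-quota: 4,306 units at 6.5%; over-quota: 1,155 units at 31.5%.
Pro-rata value split: in-quota = €107,745.53 × 4,306/5,461 = €84,957.38; over-quota = €107,745.53 − €84,957.38 = €22,788.15.
In-quota duty = €84,957.38 × 6.5% = €5,522.23. Over-quota duty = €22,788.15 × 31.5% = €7,178.27.
Line duty = €5,522.23 + €7,178.27 = €12,700.50.
Total = €23,722.52 + €3,379.52 + €12,700.50 = €39,802.54.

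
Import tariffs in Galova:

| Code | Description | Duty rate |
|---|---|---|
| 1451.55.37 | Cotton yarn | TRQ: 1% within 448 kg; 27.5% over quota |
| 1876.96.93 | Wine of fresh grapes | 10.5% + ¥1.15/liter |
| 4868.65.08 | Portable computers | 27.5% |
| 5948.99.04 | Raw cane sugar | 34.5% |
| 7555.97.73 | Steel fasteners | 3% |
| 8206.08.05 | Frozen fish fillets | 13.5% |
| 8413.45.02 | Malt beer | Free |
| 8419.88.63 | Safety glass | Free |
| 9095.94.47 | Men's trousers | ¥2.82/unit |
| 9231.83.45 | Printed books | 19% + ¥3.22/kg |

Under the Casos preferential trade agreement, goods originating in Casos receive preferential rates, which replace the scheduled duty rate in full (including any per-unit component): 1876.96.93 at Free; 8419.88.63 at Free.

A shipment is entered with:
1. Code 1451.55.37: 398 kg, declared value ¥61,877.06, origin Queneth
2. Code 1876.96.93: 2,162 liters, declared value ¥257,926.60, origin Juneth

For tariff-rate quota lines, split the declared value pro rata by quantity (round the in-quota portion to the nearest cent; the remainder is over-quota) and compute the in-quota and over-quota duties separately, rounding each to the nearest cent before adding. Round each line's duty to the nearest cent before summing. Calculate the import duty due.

¥30,187.36

Line 1 (1451.55.37, Queneth, 398 kg, ¥61,877.06):
Code 1451.55.37 is under a tariff-rate quota (threshold 448 kg). Quantity 398 kg is within the quota, so the in-quota rate 1% applies to the full value.
Duty = ¥61,877.06 × 1% = ¥618.77.
Line 2 (1876.96.93, Juneth, 2,162 liters, ¥257,926.60):
Base rate for 1876.96.93 is 10.5% + ¥1.15/liter.
1876.96.93 has an FTA preferential rate, but origin Juneth is not Casos; base rate stands.
Duty = ¥257,926.60 × 10.5% + 2,162 × ¥1.15 = ¥29,568.59.
Total = ¥618.77 + ¥29,568.59 = ¥30,187.36.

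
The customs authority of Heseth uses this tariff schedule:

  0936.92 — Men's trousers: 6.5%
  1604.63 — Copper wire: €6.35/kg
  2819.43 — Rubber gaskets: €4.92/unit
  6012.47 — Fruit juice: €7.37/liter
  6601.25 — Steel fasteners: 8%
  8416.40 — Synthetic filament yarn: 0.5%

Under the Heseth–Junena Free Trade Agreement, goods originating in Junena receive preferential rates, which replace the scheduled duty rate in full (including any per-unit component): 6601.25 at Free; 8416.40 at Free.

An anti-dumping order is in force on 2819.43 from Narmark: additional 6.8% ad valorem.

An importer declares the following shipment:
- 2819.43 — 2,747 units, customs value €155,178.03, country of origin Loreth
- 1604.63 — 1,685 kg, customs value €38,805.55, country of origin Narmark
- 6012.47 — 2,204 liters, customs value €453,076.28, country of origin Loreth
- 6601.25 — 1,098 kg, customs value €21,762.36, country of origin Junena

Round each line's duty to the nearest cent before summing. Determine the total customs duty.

Line 1 (2819.43, Loreth, 2,747 units, €155,178.03):
Base rate for 2819.43 is €4.92/unit.
The additional-duty order on 2819.43 targets Narmark, not Loreth; it does not apply.
Duty = 2,747 × €4.92 = €13,515.24.
Line 2 (1604.63, Narmark, 1,685 kg, €38,805.55):
Base rate for 1604.63 is €6.35/kg.
Duty = 1,685 × €6.35 = €10,699.75.
Line 3 (6012.47, Loreth, 2,204 liters, €453,076.28):
Base rate for 6012.47 is €7.37/liter.
Duty = 2,204 × €7.37 = €16,243.48.
Line 4 (6601.25, Junena, 1,098 kg, €21,762.36):
Base rate for 6601.25 is 8%.
Origin Junena qualifies under the Heseth–Junena agreement and 6601.25 is covered: preferential rate Free applies instead.
Duty = €21,762.36 × 0% = €0.00.
Total = €13,515.24 + €10,699.75 + €16,243.48 + €0.00 = €40,458.47.

€40,458.47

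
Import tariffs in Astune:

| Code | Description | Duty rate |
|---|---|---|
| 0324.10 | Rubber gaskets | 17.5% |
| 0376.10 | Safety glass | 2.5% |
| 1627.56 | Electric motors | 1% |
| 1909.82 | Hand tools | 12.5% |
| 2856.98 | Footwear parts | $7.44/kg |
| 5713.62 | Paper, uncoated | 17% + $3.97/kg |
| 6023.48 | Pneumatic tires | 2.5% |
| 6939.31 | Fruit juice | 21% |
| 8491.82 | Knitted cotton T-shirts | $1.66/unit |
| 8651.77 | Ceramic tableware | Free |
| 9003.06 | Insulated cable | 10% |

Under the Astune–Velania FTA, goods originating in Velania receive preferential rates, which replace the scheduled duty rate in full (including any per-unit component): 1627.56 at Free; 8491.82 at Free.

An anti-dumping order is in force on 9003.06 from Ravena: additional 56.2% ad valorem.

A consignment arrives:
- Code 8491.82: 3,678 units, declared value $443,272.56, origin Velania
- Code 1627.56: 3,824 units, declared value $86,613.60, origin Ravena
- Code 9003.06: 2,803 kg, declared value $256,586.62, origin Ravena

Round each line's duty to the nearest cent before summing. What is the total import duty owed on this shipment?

$170,726.48

Line 1 (8491.82, Velania, 3,678 units, $443,272.56):
Base rate for 8491.82 is $1.66/unit.
Origin Velania qualifies under the Astune–Velania agreement and 8491.82 is covered: preferential rate Free applies instead.
Duty = $443,272.56 × 0% = $0.00.
Line 2 (1627.56, Ravena, 3,824 units, $86,613.60):
Base rate for 1627.56 is 1%.
1627.56 has an FTA preferential rate, but origin Ravena is not Velania; base rate stands.
Duty = $86,613.60 × 1% = $866.14.
Line 3 (9003.06, Ravena, 2,803 kg, $256,586.62):
Base rate for 9003.06 is 10%.
Additional duty on 9003.06 from Ravena: +56.2%. Applied ad valorem rate: 10% + 56.2% = 66.2%.
Duty = $256,586.62 × 66.2% = $169,860.34.
Total = $0.00 + $866.14 + $169,860.34 = $170,726.48.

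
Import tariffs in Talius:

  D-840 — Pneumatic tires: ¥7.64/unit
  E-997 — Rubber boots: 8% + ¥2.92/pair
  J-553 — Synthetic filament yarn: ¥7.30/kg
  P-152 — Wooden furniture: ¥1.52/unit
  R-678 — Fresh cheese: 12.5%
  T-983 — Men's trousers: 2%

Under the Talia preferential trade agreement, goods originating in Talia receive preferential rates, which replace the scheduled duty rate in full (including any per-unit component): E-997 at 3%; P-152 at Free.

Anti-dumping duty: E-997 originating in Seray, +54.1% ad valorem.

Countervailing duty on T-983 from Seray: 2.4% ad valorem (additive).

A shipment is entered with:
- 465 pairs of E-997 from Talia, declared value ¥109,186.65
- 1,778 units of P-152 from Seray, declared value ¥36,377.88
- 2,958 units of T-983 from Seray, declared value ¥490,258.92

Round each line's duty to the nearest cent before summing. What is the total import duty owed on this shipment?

Line 1 (E-997, Talia, 465 pairs, ¥109,186.65):
Base rate for E-997 is 8% + ¥2.92/pair.
Origin Talia qualifies under the Talius–Talia agreement and E-997 is covered: preferential rate 3% applies instead.
The additional-duty order on E-997 targets Seray, not Talia; it does not apply.
Duty = ¥109,186.65 × 3% = ¥3,275.60.
Line 2 (P-152, Seray, 1,778 units, ¥36,377.88):
Base rate for P-152 is ¥1.52/unit.
P-152 has an FTA preferential rate, but origin Seray is not Talia; base rate stands.
Duty = 1,778 × ¥1.52 = ¥2,702.56.
Line 3 (T-983, Seray, 2,958 units, ¥490,258.92):
Base rate for T-983 is 2%.
Additional duty on T-983 from Seray: +2.4%. Applied ad valorem rate: 2% + 2.4% = 4.4%.
Duty = ¥490,258.92 × 4.4% = ¥21,571.39.
Total = ¥3,275.60 + ¥2,702.56 + ¥21,571.39 = ¥27,549.55.

¥27,549.55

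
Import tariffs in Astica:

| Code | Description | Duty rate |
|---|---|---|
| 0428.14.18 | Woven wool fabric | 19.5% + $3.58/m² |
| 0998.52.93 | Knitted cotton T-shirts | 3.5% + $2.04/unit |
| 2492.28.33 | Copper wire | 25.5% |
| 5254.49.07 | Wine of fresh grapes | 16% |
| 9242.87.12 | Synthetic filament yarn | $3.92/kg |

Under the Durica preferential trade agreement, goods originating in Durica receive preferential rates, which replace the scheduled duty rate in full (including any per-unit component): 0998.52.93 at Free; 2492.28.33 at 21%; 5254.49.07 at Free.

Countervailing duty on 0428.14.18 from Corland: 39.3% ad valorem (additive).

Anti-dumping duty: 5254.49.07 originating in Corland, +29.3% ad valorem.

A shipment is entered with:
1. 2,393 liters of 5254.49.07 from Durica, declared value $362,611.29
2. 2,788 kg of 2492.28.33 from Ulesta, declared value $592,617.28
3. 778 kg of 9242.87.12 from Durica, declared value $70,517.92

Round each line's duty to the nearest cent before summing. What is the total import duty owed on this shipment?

$154,167.17

Line 1 (5254.49.07, Durica, 2,393 liters, $362,611.29):
Base rate for 5254.49.07 is 16%.
Origin Durica qualifies under the Astica–Durica agreement and 5254.49.07 is covered: preferential rate Free applies instead.
The additional-duty order on 5254.49.07 targets Corland, not Durica; it does not apply.
Duty = $362,611.29 × 0% = $0.00.
Line 2 (2492.28.33, Ulesta, 2,788 kg, $592,617.28):
Base rate for 2492.28.33 is 25.5%.
2492.28.33 has an FTA preferential rate, but origin Ulesta is not Durica; base rate stands.
Duty = $592,617.28 × 25.5% = $151,117.41.
Line 3 (9242.87.12, Durica, 778 kg, $70,517.92):
Base rate for 9242.87.12 is $3.92/kg.
Origin Durica is the FTA partner but 9242.87.12 is not on the preference list; base rate stands.
Duty = 778 × $3.92 = $3,049.76.
Total = $0.00 + $151,117.41 + $3,049.76 = $154,167.17.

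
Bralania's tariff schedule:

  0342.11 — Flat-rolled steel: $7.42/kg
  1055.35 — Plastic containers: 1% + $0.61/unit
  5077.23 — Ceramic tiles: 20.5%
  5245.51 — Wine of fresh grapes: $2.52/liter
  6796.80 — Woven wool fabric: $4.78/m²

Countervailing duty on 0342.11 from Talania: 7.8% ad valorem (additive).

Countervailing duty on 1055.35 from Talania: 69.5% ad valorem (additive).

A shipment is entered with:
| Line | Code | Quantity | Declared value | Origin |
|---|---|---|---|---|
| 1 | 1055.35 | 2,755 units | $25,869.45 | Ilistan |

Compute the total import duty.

$1,939.24

Line 1 (1055.35, Ilistan, 2,755 units, $25,869.45):
Base rate for 1055.35 is 1% + $0.61/unit.
The additional-duty order on 1055.35 targets Talania, not Ilistan; it does not apply.
Duty = $25,869.45 × 1% + 2,755 × $0.61 = $1,939.24.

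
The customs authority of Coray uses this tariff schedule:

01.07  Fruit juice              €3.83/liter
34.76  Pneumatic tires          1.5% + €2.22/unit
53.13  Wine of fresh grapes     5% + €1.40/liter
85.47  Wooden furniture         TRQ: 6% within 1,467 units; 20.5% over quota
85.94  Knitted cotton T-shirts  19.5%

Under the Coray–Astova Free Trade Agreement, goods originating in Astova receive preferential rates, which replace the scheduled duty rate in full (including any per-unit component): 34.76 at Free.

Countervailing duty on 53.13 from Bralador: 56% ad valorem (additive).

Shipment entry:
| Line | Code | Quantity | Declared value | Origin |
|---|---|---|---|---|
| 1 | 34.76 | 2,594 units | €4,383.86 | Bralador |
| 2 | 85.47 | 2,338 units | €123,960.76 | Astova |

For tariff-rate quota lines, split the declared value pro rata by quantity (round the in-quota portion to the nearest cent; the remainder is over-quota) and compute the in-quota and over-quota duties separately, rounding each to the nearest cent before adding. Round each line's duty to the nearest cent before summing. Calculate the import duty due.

€19,958.25

Line 1 (34.76, Bralador, 2,594 units, €4,383.86):
Base rate for 34.76 is 1.5% + €2.22/unit.
34.76 has an FTA preferential rate, but origin Bralador is not Astova; base rate stands.
Duty = €4,383.86 × 1.5% + 2,594 × €2.22 = €5,824.44.
Line 2 (85.47, Astova, 2,338 units, €123,960.76):
Code 85.47 is under a tariff-rate quota (threshold 1,467 units). In-quota: 1,467 units at 6%; over-quota: 871 units at 20.5%.
Pro-rata value split: in-quota = €123,960.76 × 1,467/2,338 = €77,780.34; over-quota = €123,960.76 − €77,780.34 = €46,180.42.
In-quota duty = €77,780.34 × 6% = €4,666.82. Over-quota duty = €46,180.42 × 20.5% = €9,466.99.
Line duty = €4,666.82 + €9,466.99 = €14,133.81.
Total = €5,824.44 + €14,133.81 = €19,958.25.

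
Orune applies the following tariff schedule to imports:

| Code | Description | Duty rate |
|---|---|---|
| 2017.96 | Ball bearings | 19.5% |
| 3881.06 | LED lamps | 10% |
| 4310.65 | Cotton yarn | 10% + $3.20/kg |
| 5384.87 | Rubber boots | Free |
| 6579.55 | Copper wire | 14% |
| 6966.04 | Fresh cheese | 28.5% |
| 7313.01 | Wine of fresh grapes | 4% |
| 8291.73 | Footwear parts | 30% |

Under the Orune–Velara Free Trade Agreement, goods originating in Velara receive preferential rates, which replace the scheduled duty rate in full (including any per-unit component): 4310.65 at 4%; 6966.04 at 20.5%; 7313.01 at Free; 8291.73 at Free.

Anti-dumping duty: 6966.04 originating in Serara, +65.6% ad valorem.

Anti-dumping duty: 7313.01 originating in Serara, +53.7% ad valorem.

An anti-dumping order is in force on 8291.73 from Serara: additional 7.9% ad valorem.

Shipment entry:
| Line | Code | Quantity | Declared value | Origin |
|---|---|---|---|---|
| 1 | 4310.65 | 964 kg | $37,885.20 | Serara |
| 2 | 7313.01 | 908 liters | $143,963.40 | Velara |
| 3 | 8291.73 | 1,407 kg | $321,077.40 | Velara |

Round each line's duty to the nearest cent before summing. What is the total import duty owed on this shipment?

$6,873.32

Line 1 (4310.65, Serara, 964 kg, $37,885.20):
Base rate for 4310.65 is 10% + $3.20/kg.
4310.65 has an FTA preferential rate, but origin Serara is not Velara; base rate stands.
Duty = $37,885.20 × 10% + 964 × $3.20 = $6,873.32.
Line 2 (7313.01, Velara, 908 liters, $143,963.40):
Base rate for 7313.01 is 4%.
Origin Velara qualifies under the Orune–Velara agreement and 7313.01 is covered: preferential rate Free applies instead.
The additional-duty order on 7313.01 targets Serara, not Velara; it does not apply.
Duty = $143,963.40 × 0% = $0.00.
Line 3 (8291.73, Velara, 1,407 kg, $321,077.40):
Base rate for 8291.73 is 30%.
Origin Velara qualifies under the Orune–Velara agreement and 8291.73 is covered: preferential rate Free applies instead.
The additional-duty order on 8291.73 targets Serara, not Velara; it does not apply.
Duty = $321,077.40 × 0% = $0.00.
Total = $6,873.32 + $0.00 + $0.00 = $6,873.32.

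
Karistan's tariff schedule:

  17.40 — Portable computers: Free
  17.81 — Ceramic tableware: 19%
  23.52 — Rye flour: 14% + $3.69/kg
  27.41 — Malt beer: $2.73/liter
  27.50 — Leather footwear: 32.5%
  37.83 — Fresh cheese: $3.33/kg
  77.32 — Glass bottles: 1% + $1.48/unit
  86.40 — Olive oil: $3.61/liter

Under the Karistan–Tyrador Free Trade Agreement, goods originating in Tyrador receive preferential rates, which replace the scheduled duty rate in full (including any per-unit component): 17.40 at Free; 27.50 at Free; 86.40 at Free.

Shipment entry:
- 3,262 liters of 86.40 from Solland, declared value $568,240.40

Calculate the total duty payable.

$11,775.82

Line 1 (86.40, Solland, 3,262 liters, $568,240.40):
Base rate for 86.40 is $3.61/liter.
86.40 has an FTA preferential rate, but origin Solland is not Tyrador; base rate stands.
Duty = 3,262 × $3.61 = $11,775.82.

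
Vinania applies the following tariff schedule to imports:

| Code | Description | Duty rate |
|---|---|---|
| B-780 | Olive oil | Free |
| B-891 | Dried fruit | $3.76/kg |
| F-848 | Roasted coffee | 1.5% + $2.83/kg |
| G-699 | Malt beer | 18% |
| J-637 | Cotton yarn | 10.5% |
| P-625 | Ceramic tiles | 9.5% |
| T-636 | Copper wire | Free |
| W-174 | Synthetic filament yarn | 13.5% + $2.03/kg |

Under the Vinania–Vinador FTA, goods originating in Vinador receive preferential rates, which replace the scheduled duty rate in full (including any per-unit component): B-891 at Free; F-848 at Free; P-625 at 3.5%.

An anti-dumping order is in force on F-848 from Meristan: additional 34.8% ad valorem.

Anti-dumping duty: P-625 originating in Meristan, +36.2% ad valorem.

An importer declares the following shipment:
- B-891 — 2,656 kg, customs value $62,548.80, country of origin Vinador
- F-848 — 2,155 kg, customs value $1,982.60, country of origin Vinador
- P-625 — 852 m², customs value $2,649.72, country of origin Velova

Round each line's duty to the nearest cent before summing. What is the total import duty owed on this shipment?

Line 1 (B-891, Vinador, 2,656 kg, $62,548.80):
Base rate for B-891 is $3.76/kg.
Origin Vinador qualifies under the Vinania–Vinador agreement and B-891 is covered: preferential rate Free applies instead.
Duty = $62,548.80 × 0% = $0.00.
Line 2 (F-848, Vinador, 2,155 kg, $1,982.60):
Base rate for F-848 is 1.5% + $2.83/kg.
Origin Vinador qualifies under the Vinania–Vinador agreement and F-848 is covered: preferential rate Free applies instead.
The additional-duty order on F-848 targets Meristan, not Vinador; it does not apply.
Duty = $1,982.60 × 0% = $0.00.
Line 3 (P-625, Velova, 852 m², $2,649.72):
Base rate for P-625 is 9.5%.
P-625 has an FTA preferential rate, but origin Velova is not Vinador; base rate stands.
The additional-duty order on P-625 targets Meristan, not Velova; it does not apply.
Duty = $2,649.72 × 9.5% = $251.72.
Total = $0.00 + $0.00 + $251.72 = $251.72.

$251.72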